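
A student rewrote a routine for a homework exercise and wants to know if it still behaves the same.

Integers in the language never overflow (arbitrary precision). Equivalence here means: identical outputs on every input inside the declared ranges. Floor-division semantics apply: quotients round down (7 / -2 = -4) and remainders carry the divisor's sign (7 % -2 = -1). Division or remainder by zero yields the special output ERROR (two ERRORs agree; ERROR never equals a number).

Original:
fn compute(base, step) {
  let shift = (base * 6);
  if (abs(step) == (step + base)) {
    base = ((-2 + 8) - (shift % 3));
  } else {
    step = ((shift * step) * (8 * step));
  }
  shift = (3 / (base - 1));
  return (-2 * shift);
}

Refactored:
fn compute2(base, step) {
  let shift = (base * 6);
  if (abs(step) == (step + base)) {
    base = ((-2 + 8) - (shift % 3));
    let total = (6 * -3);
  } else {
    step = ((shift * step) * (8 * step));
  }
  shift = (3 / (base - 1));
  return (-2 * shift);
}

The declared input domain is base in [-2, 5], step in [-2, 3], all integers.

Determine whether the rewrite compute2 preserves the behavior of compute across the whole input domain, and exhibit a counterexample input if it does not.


Reading the diff, among the changes: local variable names differ; and constant usage differs; and arithmetic usage differs; and statement counts differ.
As a probe, take base=5, step=-1: compute runs shift becomes 30; next (abs(step) == (step + base)) evaluates to false; next step becomes 240; next shift becomes 0; next final value 0; compute2 runs shift becomes 30; next (abs(step) == (step + base)) evaluates to false; next step becomes 240; next shift becomes 0; next final value 0; both end at 0.
Every one of the 48 inputs gives matching results.
verdict: equivalent


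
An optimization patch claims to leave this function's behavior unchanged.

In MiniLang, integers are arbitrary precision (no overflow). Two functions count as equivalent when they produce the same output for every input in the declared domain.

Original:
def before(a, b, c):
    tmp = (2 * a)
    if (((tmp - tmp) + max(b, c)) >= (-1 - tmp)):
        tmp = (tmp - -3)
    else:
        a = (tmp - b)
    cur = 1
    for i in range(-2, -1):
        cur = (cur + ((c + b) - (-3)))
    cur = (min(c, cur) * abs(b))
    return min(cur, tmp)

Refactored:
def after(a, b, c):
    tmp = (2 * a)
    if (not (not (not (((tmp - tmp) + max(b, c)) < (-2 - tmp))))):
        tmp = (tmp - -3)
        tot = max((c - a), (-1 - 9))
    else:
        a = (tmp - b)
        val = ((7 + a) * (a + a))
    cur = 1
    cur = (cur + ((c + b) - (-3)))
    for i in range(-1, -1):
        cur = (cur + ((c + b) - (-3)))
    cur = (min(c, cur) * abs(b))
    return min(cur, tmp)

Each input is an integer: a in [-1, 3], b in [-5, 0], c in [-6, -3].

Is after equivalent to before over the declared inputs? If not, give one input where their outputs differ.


Not equivalent: a=-1, b=0, c=-6 separates them (-2 vs 0).
before: tmp becomes -2; next (((tmp - tmp) + max(b, c)) >= (-1 - tmp)) evaluates to false; next a becomes -2; next cur becomes 1; next at i=-2:; next cur becomes -2; next cur becomes 0; next final value -2
after: tmp becomes -2; next (not (not (not (((tmp - tmp) + max(b, c)) < (-2 - tmp))))) evaluates to true; next tmp becomes 1; next tot becomes -5; next cur becomes 1; next cur becomes -2; next i never enters its loop body; next cur becomes 0; next final value 0
verdict: not equivalent; witness: a=-1, b=0, c=-6


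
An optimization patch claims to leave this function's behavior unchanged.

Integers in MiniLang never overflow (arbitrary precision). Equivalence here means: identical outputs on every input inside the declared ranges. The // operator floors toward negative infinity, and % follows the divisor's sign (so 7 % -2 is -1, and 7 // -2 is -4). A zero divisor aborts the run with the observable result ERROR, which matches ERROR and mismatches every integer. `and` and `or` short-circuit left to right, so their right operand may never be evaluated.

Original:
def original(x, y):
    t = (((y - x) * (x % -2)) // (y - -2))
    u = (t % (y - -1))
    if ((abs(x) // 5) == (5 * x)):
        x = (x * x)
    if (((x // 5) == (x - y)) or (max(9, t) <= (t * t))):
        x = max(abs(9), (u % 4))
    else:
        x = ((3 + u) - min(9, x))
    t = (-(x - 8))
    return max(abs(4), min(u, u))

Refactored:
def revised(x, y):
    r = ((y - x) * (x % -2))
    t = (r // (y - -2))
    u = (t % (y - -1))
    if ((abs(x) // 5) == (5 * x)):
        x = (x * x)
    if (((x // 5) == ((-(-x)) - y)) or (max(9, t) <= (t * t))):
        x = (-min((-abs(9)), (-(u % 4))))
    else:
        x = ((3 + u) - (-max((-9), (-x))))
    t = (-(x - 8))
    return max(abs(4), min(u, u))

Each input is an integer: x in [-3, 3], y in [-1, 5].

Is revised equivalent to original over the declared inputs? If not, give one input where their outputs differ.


Differences: local variable names differ; and statement counts differ — yet all 49 inputs agree.
verdict: equivalent


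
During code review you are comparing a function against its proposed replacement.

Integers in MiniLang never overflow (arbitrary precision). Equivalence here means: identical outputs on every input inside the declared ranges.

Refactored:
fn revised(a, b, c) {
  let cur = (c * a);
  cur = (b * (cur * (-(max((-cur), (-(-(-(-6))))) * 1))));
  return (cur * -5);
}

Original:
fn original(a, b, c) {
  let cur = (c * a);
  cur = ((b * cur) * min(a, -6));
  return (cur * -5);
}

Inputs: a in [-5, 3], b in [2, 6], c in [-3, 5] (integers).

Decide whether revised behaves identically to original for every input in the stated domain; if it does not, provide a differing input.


The rewrite breaks on a=-5, b=2, c=2, where the results are -600 and -1000.
original: cur=-10, then cur=120, then returns -600
revised: cur=-10, then cur=200, then returns -1000
verdict: not equivalent; witness: a=-5, b=2, c=2


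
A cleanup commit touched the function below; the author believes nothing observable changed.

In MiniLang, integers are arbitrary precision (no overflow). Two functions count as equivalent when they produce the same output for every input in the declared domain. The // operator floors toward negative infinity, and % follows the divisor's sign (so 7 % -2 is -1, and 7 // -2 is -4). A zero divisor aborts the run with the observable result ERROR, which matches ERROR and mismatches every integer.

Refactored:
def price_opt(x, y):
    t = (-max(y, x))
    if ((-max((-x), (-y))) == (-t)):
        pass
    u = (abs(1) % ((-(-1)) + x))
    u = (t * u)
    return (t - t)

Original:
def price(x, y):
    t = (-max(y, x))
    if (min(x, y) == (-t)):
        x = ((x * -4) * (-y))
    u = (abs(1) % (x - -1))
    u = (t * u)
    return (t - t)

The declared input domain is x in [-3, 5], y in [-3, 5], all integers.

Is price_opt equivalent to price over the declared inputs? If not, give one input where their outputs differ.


The rewrite breaks on x=-1, y=-1, where the results are 0 and ERROR.
price: t = 1; (min(x, y) == (-t)) -> true; x = 4; u = 1; u = 1; return 0
price_opt: t = 1; ((-max((-x), (-y))) == (-t)) -> true; division by zero -> ERROR
verdict: not equivalent; witness: x=-1, y=-1


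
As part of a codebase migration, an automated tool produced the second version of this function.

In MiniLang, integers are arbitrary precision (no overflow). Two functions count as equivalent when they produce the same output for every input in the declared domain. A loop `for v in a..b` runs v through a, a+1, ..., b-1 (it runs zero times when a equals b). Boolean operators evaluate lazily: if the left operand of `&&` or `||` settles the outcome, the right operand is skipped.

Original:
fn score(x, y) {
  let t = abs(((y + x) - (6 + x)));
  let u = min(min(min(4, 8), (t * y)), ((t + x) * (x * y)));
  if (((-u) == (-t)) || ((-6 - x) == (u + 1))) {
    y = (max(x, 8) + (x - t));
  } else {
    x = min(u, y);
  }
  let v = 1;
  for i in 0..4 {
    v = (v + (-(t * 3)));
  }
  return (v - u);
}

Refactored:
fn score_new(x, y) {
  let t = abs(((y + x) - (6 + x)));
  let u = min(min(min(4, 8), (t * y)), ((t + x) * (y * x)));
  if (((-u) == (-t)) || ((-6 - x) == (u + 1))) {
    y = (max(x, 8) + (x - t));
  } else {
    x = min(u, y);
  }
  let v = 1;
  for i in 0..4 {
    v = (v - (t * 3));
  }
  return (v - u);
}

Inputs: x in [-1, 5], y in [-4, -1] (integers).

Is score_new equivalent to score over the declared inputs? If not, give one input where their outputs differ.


Reading the diff, among the changes: arithmetic usage differs.
Tracing x=5, y=-4: score: t = 10; u = -300; (((-u) == (-t)) || ((-6 - x) == (u + 1))) -> false; x = -300; v = 1; [i=0]; v = -29; [i=1]; v = -59; [i=2]; v = -89; [i=3]; v = -119; return 181 | score_new: t = 10; u = -300; (((-u) == (-t)) || ((-6 - x) == (u + 1))) -> false; x = -300; v = 1; [i=0]; v = -29; [i=1]; v = -59; [i=2]; v = -89; [i=3]; v = -119; return 181 — matching result 181.
An exhaustive pass over the 28 declared inputs shows identical outputs.
verdict: equivalent


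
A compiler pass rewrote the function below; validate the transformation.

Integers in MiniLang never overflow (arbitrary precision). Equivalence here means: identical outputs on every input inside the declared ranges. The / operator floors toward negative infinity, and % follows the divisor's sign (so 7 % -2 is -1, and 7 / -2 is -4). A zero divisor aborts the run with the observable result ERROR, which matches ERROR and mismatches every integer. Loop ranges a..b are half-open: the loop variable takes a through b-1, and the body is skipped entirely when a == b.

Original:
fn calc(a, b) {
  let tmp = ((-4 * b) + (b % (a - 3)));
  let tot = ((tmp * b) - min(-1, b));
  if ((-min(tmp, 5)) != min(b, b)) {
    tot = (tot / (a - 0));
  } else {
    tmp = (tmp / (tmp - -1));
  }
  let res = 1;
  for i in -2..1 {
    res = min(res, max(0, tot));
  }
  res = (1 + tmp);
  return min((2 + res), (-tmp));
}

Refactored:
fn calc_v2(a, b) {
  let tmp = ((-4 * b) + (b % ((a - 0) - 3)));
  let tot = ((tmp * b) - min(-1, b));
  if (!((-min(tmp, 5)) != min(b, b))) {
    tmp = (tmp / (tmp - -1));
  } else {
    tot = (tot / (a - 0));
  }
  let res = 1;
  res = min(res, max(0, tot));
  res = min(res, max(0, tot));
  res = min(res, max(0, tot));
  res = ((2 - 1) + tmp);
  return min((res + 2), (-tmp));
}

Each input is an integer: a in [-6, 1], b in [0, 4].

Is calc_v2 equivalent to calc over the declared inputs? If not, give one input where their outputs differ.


Differences: min/max/abs usage differs, loop structure differs, constant usage differs, arithmetic usage differs, local variable names differ, boolean connective usage differs, statement counts differ — yet all 40 inputs agree.
verdict: equivalent


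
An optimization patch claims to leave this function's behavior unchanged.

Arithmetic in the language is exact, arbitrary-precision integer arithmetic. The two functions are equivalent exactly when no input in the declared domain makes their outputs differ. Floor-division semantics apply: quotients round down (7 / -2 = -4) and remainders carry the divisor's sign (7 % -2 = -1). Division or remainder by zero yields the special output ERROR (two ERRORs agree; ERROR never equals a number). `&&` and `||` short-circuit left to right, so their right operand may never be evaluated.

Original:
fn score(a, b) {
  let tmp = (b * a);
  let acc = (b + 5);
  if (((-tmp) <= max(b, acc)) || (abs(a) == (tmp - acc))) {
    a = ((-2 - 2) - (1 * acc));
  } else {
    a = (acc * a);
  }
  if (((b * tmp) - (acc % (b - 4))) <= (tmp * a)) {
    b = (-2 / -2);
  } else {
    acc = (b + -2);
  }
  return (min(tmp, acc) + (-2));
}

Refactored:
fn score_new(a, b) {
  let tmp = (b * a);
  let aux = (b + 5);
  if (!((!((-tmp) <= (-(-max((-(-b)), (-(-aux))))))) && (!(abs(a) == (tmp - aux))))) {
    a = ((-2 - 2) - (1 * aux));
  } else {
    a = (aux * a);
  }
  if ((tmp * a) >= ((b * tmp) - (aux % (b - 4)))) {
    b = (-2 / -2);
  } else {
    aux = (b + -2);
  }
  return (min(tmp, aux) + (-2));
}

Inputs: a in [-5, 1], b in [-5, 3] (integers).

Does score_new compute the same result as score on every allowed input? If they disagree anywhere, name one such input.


Equivalent — the differences include comparison usage differs; also boolean connective usage differs; also local variable names differ, yet no declared input distinguishes the two.
Tracing a=-4, b=-1: score: tmp = 4; acc = 4; (((-tmp) <= max(b, acc)) || (abs(a) == (tmp - acc))) -> true; a = -8; (((b * tmp) - (acc % (b - 4))) <= (tmp * a)) -> false; acc = -3; return -5 | score_new: tmp = 4; aux = 4; (!((!((-tmp) <= (-(-max((-(-b)), (-(-aux))))))) && (!(abs(a) == (tmp - aux))))) -> true; a = -8; ((tmp * a) >= ((b * tmp) - (aux % (b - 4)))) -> false; aux = -3; return -5 — matching result -5.
Across all 63 domain points the two functions coincide.
verdict: equivalent


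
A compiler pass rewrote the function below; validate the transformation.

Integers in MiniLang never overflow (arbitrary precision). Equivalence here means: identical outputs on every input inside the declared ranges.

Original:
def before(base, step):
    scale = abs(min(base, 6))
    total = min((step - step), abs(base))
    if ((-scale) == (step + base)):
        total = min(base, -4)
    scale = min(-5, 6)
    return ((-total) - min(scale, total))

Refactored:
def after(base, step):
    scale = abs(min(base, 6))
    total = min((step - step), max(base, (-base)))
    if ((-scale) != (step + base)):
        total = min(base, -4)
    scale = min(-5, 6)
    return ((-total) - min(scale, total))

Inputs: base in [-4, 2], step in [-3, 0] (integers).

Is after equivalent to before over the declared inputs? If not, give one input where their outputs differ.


These are not equivalent — on base=-4, step=-3 the outputs split (5 vs 9).
before: scale = 4; total = 0; ((-scale) == (step + base)) -> false; scale = -5; return 5
after: scale = 4; total = 0; ((-scale) != (step + base)) -> true; total = -4; scale = -5; return 9
verdict: not equivalent; witness: base=-4, step=-3


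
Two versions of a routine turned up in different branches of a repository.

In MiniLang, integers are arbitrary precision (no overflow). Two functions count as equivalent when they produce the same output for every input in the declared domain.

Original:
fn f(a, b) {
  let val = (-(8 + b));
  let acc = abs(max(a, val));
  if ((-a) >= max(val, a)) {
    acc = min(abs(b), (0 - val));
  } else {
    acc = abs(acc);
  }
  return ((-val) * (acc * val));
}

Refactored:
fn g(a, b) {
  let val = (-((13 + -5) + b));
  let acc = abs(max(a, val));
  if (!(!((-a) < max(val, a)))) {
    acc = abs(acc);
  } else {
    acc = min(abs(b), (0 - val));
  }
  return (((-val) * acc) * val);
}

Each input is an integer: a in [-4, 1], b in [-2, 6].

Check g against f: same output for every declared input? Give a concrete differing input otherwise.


This is a faithful refactor — constant usage differs; boolean connective usage differs; arithmetic usage differs; comparison usage differs, but the computed results match everywhere.
As a probe, take a=-4, b=6: f runs val := -14 | acc := 4 | ((-a) >= max(val, a)): true | acc := 6 | result -1176; g runs val := -14 | acc := 4 | (!(!((-a) < max(val, a)))): false | acc := 6 | result -1176; both end at -1176.
Across all 54 domain points the two functions coincide.
verdict: equivalent


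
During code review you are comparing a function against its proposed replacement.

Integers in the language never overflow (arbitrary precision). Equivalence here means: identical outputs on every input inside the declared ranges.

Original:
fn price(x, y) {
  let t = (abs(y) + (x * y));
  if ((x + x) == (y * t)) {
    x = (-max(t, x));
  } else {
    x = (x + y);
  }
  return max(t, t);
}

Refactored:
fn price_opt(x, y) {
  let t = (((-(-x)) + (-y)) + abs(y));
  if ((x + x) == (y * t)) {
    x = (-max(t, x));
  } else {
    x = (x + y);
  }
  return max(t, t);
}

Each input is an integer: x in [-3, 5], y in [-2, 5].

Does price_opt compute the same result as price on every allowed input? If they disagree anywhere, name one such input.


Run the pair on x=-3, y=-2.
price: t=8, then ((x + x) == (y * t)) is false, then x=-5, then returns 8
price_opt: t=1, then ((x + x) == (y * t)) is false, then x=-5, then returns 1
8 against 1: the behavior changed.
verdict: not equivalent; witness: x=-3, y=-2


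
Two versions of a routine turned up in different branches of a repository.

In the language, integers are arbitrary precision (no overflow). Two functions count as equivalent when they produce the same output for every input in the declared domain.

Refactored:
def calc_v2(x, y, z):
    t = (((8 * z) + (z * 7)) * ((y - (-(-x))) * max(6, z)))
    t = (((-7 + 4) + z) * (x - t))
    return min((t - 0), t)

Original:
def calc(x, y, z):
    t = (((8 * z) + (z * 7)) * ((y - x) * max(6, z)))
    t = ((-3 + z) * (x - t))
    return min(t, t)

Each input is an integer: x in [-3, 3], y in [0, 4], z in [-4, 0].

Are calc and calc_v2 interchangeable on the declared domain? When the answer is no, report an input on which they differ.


Differences: arithmetic usage differs, and constant usage differs — yet all 175 inputs agree.
verdict: equivalent


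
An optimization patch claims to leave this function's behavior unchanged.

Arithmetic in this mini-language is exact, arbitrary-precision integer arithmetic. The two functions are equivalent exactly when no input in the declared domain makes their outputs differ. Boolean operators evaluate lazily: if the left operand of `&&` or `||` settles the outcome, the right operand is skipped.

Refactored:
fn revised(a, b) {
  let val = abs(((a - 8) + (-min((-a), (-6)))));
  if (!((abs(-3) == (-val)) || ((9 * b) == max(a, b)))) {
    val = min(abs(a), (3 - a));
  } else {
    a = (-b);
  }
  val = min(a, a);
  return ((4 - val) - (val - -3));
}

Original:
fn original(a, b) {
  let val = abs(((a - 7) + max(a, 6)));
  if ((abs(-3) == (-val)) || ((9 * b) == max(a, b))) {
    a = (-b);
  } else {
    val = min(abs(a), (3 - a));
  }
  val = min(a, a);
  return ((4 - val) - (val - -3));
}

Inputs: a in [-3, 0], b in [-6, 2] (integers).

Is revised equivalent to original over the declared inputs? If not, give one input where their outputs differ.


Equivalent. Although `7` became `8`, no input in the stated domain can expose it.
Checked all 36 inputs in the declared domain: the outputs agree on every one.
As a probe, take a=-2, b=-6: original runs val becomes 3; next ((abs(-3) == (-val)) || ((9 * b) == max(a, b))) evaluates to false; next val becomes 2; next val becomes -2; next final value 5; revised runs val becomes 4; next (!((abs(-3) == (-val)) || ((9 * b) == max(a, b)))) evaluates to true; next val becomes 2; next val becomes -2; next final value 5; both end at 5.
verdict: equivalent


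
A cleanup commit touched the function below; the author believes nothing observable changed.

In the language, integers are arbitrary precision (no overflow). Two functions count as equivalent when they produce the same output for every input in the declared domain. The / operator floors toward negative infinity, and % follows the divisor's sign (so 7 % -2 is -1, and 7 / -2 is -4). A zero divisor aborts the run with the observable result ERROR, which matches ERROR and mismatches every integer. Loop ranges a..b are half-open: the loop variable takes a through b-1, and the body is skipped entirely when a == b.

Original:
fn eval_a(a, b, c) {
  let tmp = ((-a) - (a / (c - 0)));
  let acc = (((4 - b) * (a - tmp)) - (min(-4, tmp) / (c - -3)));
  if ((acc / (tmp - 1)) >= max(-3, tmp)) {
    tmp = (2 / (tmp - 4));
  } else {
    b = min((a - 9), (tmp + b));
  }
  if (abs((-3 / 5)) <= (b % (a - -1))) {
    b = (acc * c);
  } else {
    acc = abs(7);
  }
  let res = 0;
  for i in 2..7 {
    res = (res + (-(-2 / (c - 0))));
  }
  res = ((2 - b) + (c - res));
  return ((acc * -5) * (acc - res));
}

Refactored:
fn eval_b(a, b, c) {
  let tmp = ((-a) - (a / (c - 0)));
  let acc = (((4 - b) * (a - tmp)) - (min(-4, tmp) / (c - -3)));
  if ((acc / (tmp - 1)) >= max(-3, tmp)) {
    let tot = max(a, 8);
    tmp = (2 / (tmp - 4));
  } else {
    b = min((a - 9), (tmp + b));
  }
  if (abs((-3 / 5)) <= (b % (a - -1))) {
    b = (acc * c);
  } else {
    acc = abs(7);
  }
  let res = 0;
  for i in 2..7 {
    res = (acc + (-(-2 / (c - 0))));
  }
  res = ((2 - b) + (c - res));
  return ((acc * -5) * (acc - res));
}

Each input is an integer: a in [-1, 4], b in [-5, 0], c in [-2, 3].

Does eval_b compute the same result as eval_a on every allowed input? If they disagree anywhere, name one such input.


Consider the input a=0, b=-5, c=-2.
eval_a: tmp becomes 0; next acc becomes 4; next ((acc / (tmp - 1)) >= max(-3, tmp)) evaluates to false; next b becomes -9; next (abs((-3 / 5)) <= (b % (a - -1))) evaluates to false; next acc becomes 7; next res becomes 0; next at i=2:; next res becomes -1; next at i=3:; next res becomes -2; next at i=4:; next res becomes -3; next at i=5:; next res becomes -4; next at i=6:; next res becomes -5; next res becomes 14; next final value 245
eval_b: tmp becomes 0; next acc becomes 4; next ((acc / (tmp - 1)) >= max(-3, tmp)) evaluates to false; next b becomes -9; next (abs((-3 / 5)) <= (b % (a - -1))) evaluates to false; next acc becomes 7; next res becomes 0; next at i=2:; next res becomes 6; next at i=3:; next res becomes 6; next at i=4:; next res becomes 6; next at i=5:; next res becomes 6; next at i=6:; next res becomes 6; next res becomes 3; next final value -140
245 vs -140 — the two versions disagree here.
verdict: not equivalent; witness: a=0, b=-5, c=-2


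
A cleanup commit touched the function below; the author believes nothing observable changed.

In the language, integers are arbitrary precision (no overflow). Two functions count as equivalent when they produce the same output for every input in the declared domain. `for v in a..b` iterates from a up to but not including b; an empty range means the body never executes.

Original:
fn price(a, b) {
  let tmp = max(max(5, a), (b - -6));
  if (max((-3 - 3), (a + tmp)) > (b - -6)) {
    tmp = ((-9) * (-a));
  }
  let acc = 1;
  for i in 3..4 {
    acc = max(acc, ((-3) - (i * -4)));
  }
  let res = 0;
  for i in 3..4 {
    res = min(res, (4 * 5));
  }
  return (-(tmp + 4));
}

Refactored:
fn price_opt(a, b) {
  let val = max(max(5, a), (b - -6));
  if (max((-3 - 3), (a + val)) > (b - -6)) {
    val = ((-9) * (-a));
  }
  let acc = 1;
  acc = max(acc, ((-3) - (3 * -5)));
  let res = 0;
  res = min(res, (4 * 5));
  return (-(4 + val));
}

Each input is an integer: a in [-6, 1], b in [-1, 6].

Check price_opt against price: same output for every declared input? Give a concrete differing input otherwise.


Although `-4` became `-5`, no input in the stated domain can expose it.
One worked example (a=-6, b=4) — price: tmp := 10 | (max((-3 - 3), (a + tmp)) > (b - -6)): false | acc := 1 | iter i=3: | acc := 9 | res := 0 | iter i=3: | res := 0 | result -14; price_opt: val := 10 | (max((-3 - 3), (a + val)) > (b - -6)): false | acc := 1 | acc := 12 | res := 0 | res := 0 | result -14; agreement on -14.
Checked all 64 inputs in the declared domain: the outputs agree on every one.
verdict: equivalent


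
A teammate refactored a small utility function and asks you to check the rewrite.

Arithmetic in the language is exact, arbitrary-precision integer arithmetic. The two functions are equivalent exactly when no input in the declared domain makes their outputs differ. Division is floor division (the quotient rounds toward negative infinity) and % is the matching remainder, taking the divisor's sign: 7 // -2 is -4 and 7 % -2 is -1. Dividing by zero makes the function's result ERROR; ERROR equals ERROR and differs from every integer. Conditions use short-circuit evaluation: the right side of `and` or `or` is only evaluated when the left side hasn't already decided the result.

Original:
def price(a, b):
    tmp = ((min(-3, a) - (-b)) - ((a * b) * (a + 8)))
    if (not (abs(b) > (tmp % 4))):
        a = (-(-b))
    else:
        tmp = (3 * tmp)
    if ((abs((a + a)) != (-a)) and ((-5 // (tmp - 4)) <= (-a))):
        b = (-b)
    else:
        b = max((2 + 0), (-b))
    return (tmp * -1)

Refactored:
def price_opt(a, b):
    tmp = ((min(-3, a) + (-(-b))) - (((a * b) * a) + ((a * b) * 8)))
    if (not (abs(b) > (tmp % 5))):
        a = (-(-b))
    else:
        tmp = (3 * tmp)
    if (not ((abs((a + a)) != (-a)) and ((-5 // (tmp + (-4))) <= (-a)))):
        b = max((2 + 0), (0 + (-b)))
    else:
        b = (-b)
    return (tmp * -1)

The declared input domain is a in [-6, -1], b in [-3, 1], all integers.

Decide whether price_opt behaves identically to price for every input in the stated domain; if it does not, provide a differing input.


These are not equivalent — on a=-6, b=-3 the outputs split (45 vs 135).
price: tmp becomes -45; next (not (abs(b) > (tmp % 4))) evaluates to true; next a becomes -3; next ((abs((a + a)) != (-a)) and ((-5 // (tmp - 4)) <= (-a))) evaluates to true; next b becomes 3; next final value 45
price_opt: tmp becomes -45; next (not (abs(b) > (tmp % 5))) evaluates to false; next tmp becomes -135; next (not ((abs((a + a)) != (-a)) and ((-5 // (tmp + (-4))) <= (-a)))) evaluates to false; next b becomes 3; next final value 135
verdict: not equivalent; witness: a=-6, b=-3


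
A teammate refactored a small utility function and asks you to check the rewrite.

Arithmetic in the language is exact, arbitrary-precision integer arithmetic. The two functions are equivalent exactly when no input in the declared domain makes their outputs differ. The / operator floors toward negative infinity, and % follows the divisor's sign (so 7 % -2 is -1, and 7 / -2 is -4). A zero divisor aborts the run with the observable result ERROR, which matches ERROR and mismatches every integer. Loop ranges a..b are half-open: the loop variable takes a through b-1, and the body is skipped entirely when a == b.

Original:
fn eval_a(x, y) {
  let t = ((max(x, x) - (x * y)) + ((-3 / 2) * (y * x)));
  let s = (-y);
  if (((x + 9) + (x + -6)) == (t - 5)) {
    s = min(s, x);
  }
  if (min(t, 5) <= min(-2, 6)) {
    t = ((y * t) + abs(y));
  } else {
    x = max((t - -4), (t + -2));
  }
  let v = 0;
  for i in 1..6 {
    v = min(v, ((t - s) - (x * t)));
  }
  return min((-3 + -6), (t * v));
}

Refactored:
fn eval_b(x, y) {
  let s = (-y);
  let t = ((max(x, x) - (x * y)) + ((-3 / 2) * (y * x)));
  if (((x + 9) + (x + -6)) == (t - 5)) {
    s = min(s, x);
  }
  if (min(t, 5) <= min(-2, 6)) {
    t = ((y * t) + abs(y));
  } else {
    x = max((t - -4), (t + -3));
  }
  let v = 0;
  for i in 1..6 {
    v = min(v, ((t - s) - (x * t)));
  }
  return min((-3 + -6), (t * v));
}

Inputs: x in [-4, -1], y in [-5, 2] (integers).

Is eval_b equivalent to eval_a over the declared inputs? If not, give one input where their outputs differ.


The one real change (`-2` became `-3`) has no effect anywhere in the declared ranges.
As a probe, take x=-1, y=-3: eval_a runs t=-10, then s=3, then (((x + 9) + (x + -6)) == (t - 5)) is false, then (min(t, 5) <= min(-2, 6)) is true, then t=33, then v=0, then (i=1), then v=0, then (i=2), then v=0, then (i=3), then v=0, then (i=4), then v=0, then (i=5), then v=0, then returns -9; eval_b runs s=3, then t=-10, then (((x + 9) + (x + -6)) == (t - 5)) is false, then (min(t, 5) <= min(-2, 6)) is true, then t=33, then v=0, then (i=1), then v=0, then (i=2), then v=0, then (i=3), then v=0, then (i=4), then v=0, then (i=5), then v=0, then returns -9; both end at -9.
Checked all 32 inputs in the declared domain: the outputs agree on every one.
verdict: equivalent


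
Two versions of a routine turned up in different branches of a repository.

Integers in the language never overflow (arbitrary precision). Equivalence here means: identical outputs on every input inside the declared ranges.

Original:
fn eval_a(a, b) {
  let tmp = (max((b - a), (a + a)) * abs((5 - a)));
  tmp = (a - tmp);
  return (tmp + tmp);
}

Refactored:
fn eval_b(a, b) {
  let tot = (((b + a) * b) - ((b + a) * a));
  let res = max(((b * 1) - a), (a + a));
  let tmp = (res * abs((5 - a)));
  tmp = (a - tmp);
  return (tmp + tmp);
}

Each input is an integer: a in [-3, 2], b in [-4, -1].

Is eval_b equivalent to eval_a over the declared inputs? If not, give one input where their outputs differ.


Behavior is preserved: although arithmetic usage differs, and local variable names differ, and constant usage differs, and statement counts differ, the outputs never diverge.
As a probe, take a=1, b=-4: eval_a runs tmp := 8 | tmp := -7 | result -14; eval_b runs tot := 15 | res := 2 | tmp := 8 | tmp := -7 | result -14; both end at -14.
Checked all 24 inputs in the declared domain: the outputs agree on every one.
verdict: equivalent


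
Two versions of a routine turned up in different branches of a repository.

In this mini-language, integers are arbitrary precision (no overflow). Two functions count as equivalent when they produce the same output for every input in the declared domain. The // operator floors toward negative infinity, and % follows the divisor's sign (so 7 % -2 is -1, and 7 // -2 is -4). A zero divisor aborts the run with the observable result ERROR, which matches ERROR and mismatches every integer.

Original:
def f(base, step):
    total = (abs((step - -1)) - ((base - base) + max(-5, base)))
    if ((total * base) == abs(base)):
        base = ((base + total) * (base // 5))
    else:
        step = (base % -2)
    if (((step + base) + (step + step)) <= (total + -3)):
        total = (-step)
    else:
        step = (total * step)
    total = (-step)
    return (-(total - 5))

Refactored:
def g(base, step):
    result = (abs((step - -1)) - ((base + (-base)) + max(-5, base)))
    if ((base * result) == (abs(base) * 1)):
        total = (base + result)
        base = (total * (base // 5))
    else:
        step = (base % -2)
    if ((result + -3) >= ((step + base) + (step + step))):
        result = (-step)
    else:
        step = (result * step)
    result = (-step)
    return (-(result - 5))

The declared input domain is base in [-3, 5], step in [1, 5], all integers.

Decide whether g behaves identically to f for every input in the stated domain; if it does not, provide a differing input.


This is a faithful refactor — comparison usage differs; constant usage differs; arithmetic usage differs; statement counts differ; local variable names differ, but the computed results match everywhere.
As a probe, take base=5, step=3: f runs total=-1, then ((total * base) == abs(base)) is false, then step=-1, then (((step + base) + (step + step)) <= (total + -3)) is false, then step=1, then total=-1, then returns 6; g runs result=-1, then ((base * result) == (abs(base) * 1)) is false, then step=-1, then ((result + -3) >= ((step + base) + (step + step))) is false, then step=1, then result=-1, then returns 6; both end at 6.
Checked all 45 inputs in the declared domain: the outputs agree on every one.
verdict: equivalent


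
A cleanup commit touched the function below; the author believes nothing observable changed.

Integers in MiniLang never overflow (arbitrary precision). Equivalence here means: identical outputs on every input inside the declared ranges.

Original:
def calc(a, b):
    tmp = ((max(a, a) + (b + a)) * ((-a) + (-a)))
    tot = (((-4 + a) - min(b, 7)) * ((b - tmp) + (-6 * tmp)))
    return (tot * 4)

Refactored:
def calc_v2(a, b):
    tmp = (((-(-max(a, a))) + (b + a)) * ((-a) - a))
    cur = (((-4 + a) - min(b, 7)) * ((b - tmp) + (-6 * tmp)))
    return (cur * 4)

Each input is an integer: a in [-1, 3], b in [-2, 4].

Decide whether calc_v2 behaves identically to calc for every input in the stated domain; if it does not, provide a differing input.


Changes here: arithmetic usage differs; and local variable names differ; the full 35-point sweep finds no disagreement.
verdict: equivalent


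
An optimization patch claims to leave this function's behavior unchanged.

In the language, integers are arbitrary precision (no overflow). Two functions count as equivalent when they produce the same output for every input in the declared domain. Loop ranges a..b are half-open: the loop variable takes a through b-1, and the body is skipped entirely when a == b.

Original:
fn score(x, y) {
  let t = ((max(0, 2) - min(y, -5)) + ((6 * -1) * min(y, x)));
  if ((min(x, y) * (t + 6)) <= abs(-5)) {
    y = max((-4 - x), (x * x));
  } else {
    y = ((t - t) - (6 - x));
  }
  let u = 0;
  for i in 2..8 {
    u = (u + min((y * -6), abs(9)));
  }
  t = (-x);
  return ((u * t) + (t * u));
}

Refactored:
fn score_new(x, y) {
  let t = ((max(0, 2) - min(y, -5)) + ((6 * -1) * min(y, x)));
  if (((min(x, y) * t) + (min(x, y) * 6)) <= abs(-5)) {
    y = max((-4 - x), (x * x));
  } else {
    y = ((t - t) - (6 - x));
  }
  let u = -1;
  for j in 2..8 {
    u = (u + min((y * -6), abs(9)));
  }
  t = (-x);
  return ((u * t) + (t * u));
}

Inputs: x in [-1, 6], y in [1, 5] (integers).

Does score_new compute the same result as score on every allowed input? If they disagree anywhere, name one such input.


x=-1, y=1 yields -72 from score but -74 from score_new.
verdict: not equivalent; witness: x=-1, y=1


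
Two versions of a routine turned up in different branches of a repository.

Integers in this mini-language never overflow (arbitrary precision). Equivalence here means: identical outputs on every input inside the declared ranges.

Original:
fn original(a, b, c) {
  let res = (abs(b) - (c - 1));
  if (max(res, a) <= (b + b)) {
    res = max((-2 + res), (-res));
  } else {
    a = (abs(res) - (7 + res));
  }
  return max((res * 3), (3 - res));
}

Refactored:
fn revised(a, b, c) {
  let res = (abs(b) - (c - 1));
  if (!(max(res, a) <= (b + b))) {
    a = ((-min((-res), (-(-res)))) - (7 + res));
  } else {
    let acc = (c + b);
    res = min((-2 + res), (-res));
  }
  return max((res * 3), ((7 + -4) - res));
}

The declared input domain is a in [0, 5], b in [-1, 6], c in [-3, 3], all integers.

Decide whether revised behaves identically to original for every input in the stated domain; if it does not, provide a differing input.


Try a=0, b=0, c=1.
original: res = 0; (max(res, a) <= (b + b)) -> true; res = 0; return 3
revised: res = 0; (!(max(res, a) <= (b + b))) -> false; acc = 1; res = -2; return 5
3 and 5 differ, so these are not the same function on this domain.
verdict: not equivalent; witness: a=0, b=0, c=1


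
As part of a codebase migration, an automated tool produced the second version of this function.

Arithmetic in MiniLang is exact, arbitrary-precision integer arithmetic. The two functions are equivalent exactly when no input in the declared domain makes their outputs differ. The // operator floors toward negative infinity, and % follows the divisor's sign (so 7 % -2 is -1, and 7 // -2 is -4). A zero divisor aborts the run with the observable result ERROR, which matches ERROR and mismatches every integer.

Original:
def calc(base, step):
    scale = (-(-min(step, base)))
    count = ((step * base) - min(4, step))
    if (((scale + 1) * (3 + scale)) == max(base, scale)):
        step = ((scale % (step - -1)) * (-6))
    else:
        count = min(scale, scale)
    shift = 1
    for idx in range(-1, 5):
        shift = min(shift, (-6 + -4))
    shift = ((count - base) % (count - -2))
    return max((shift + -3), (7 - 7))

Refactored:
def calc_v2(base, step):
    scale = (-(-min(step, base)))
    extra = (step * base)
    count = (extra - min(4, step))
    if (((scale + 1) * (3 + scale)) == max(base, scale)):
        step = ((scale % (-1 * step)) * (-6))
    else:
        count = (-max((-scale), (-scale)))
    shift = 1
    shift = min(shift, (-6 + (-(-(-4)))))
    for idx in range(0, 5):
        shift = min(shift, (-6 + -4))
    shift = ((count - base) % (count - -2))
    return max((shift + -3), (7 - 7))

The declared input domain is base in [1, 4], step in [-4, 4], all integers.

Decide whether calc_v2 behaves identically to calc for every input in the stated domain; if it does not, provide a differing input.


Consider the input base=3, step=0.
calc: scale=0, then count=0, then (((scale + 1) * (3 + scale)) == max(base, scale)) is true, then step=0, then shift=1, then (idx=-1), then shift=-10, then (idx=0), then shift=-10, then (idx=1), then shift=-10, then (idx=2), then shift=-10, then (idx=3), then shift=-10, then (idx=4), then shift=-10, then shift=1, then returns 0
calc_v2: scale=0, then extra=0, then count=0, then (((scale + 1) * (3 + scale)) == max(base, scale)) is true, then a zero divisor aborts: ERROR
0 and ERROR differ, so these are not the same function on this domain.
verdict: not equivalent; witness: base=3, step=0


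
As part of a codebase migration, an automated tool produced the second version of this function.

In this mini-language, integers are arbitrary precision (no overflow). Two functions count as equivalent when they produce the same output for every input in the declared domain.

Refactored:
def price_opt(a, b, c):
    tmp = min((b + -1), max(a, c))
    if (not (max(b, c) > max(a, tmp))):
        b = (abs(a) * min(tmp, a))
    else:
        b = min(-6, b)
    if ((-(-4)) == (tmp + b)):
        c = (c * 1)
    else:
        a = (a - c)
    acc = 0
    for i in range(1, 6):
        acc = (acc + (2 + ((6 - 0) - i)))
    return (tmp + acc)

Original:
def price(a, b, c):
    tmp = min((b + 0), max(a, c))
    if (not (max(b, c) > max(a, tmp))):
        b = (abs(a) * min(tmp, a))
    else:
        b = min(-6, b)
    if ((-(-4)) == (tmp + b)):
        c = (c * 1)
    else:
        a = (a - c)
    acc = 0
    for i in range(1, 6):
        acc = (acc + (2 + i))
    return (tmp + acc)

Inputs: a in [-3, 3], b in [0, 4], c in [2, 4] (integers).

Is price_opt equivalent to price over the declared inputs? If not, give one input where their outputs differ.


Run the pair on a=-3, b=0, c=2.
price: tmp=0, then (not (max(b, c) > max(a, tmp))) is false, then b=-6, then ((-(-4)) == (tmp + b)) is false, then a=-5, then acc=0, then (i=1), then acc=3, then (i=2), then acc=7, then (i=3), then acc=12, then (i=4), then acc=18, then (i=5), then acc=25, then returns 25
price_opt: tmp=-1, then (not (max(b, c) > max(a, tmp))) is false, then b=-6, then ((-(-4)) == (tmp + b)) is false, then a=-5, then acc=0, then (i=1), then acc=7, then (i=2), then acc=13, then (i=3), then acc=18, then (i=4), then acc=22, then (i=5), then acc=25, then returns 24
25 and 24 differ, so these are not the same function on this domain.
verdict: not equivalent; witness: a=-3, b=0, c=2


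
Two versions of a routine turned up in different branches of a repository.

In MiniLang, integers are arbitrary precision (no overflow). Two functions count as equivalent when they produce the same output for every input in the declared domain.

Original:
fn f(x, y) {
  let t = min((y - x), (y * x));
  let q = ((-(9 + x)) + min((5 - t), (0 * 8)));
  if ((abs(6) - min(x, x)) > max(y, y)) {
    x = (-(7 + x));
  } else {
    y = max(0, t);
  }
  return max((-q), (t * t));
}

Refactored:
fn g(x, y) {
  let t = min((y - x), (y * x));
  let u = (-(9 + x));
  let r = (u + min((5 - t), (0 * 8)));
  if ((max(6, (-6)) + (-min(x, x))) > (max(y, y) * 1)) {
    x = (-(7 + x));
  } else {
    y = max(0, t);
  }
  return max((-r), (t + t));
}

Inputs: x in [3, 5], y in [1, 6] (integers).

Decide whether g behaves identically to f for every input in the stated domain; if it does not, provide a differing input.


x=5, y=1 yields 16 from f but 14 from g.
verdict: not equivalent; witness: x=5, y=1


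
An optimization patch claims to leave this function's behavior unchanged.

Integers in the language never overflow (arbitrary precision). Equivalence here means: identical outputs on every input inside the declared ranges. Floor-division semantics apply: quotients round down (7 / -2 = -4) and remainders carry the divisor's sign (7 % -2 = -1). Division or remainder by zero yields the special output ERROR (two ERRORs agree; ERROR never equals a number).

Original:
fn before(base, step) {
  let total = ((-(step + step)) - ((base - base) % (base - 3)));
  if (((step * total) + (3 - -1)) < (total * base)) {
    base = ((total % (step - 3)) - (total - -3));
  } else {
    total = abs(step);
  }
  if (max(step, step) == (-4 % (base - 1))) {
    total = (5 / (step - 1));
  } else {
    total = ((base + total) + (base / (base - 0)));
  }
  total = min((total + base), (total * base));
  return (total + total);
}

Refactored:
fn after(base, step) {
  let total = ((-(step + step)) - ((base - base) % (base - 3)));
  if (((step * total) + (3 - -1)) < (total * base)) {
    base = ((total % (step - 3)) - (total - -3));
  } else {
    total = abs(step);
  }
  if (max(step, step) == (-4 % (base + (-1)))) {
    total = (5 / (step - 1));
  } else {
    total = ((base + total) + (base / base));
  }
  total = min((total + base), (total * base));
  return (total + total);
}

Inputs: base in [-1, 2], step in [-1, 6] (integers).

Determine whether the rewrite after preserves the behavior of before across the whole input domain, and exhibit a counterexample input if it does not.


Reading the diff, among the changes: constant usage differs; also arithmetic usage differs.
One worked example (base=0, step=0) — before: total := 0 | (((step * total) + (3 - -1)) < (total * base)): false | total := 0 | (max(step, step) == (-4 % (base - 1))): true | total := -5 | total := -5 | result -10; after: total := 0 | (((step * total) + (3 - -1)) < (total * base)): false | total := 0 | (max(step, step) == (-4 % (base + (-1)))): true | total := -5 | total := -5 | result -10; agreement on -10.
Checked all 32 inputs in the declared domain: the outputs agree on every one.
verdict: equivalent
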